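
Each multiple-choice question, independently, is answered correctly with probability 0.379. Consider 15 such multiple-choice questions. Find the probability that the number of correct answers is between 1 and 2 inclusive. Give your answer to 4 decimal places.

0.0380

X ~ Binomial(15, 0.379); P(1 ≤ X ≤ 2) = Σ C(15,k) p^k (1−p)^(15−k) over k:
  k=1: C(15,1)·0.379^1·0.621^14 = 0.007211
  k=2: C(15,2)·0.379^2·0.621^13 = 0.030808
Total = 0.038019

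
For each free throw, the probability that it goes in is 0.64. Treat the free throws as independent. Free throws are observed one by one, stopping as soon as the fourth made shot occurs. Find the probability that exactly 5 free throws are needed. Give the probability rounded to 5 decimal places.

0.24159

Y = trial on which the fourth success occurs; negative binomial, r=4, p=0.64.
P(Y=5) = C(4,3) · p^4 · (1−p)^1
= 4 · 0.16777 · 0.36 = 0.2415919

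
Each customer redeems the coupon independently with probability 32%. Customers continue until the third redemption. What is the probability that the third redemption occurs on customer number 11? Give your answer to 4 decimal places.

0.0674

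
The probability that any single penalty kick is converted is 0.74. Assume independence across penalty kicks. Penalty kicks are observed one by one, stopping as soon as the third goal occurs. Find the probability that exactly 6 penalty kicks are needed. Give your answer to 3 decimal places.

0.071

Y = trial on which the third success occurs; negative binomial, r=3, p=0.74.
P(Y=6) = C(5,2) · p^3 · (1−p)^3
= 10 · 0.40522 · 0.017576 = 0.07122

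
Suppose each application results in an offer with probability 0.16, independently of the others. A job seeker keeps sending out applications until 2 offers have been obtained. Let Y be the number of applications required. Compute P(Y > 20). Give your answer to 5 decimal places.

0.14713

Needing more than 20 applications ⇔ fewer than 2 successes in the first 20. With X ~ Binomial(20, 0.16), P(Y > 20) = P(X ≤ 1).
  k=0: C(20,0)·0.16^0·0.84^20 = 0.0305904
  k=1: C(20,1)·0.16^1·0.84^19 = 0.1165350
P(X ≤ 1) = 0.1471254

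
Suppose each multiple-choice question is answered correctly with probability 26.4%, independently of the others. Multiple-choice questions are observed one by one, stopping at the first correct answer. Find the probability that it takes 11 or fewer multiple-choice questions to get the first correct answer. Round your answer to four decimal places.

Y = number of multiple-choice questions to the first success; geometric, p = 0.264.
P(Y ≤ 11) = 1 − (1−p)^11 = 1 − 0.034329 = 0.965671

0.9657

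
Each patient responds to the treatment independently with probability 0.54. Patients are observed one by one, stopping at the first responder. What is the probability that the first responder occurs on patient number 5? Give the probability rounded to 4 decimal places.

0.0242

Geometric (trials to first success), p = 0.54.
P(Y = 5) = (1−p)^4 · p = 0.044775 · 0.54 = 0.024178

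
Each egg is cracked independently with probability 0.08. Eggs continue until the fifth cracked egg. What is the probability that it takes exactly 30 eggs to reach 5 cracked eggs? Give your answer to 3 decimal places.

0.010

Y = trial on which the fifth success occurs; negative binomial, r=5, p=0.08.
P(Y=30) = C(29,4) · p^5 · (1−p)^25
= 23751 · 3.2768e-06 · 0.12436 = 0.00968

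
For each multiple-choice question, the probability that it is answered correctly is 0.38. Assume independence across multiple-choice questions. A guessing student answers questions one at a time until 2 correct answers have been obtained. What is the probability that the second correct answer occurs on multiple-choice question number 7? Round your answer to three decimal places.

Y = trial on which the second success occurs; negative binomial, r=2, p=0.38.
P(Y=7) = C(6,1) · p^2 · (1−p)^5
= 6 · 0.1444 · 0.091613 = 0.07937

0.079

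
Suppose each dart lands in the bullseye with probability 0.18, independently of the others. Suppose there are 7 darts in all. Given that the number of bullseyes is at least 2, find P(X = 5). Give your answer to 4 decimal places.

0.0073

X ~ Binomial(7, 0.18). Want P(X=5 | X≥2) = P(X=5) / P(X≥2).
P(X=5) = C(7,5)·0.18^5·0.82^2 = 0.002668
P(X≥2) = 1 − 0.249285 − 0.383048 = 0.367666
Ratio = 0.002668 / 0.367666 = 0.007257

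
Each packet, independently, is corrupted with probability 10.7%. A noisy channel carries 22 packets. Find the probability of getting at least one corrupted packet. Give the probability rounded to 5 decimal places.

0.91707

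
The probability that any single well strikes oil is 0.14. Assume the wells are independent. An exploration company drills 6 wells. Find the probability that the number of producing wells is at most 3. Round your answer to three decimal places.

0.995

X ~ Binomial(6, 0.14); P(X ≤ 3) = Σ C(6,k) p^k (1−p)^(6−k) over k:
  k=0: C(6,0)·0.14^0·0.86^6 = 0.40457
  k=1: C(6,1)·0.14^1·0.86^5 = 0.39516
  k=2: C(6,2)·0.14^2·0.86^4 = 0.16082
  k=3: C(6,3)·0.14^3·0.86^3 = 0.03491
Total = 0.99545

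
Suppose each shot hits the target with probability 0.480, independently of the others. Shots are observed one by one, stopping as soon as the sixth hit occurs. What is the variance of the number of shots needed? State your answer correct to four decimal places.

Y = total shots until the sixth success; negative binomial with r=6, p=0.48.
Var(Y) = r(1−p)/p² = 6·0.52 / 0.48² = 13.541667

13.5417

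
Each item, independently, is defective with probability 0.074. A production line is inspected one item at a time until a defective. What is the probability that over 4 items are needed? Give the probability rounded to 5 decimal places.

0.73527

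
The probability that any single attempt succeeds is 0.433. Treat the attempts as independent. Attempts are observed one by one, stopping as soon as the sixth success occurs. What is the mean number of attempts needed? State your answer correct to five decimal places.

13.85681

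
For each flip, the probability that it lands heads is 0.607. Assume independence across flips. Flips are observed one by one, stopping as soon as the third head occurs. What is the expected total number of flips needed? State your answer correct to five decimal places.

Y = total flips until the third success; negative binomial with r=3, p=0.607.
E[Y] = r / p = 3 / 0.607 = 4.9423394

4.94234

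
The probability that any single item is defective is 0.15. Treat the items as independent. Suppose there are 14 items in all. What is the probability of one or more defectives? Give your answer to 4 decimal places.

P(at least one) = 1 − P(none) = 1 − (1 − 0.15)^14
= 1 − 0.102770 = 0.897230

0.8972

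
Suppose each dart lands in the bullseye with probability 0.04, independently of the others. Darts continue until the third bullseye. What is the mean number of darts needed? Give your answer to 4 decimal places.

75.0000

Y = total darts until the third success; negative binomial with r=3, p=0.04.
E[Y] = r / p = 3 / 0.04 = 75.000000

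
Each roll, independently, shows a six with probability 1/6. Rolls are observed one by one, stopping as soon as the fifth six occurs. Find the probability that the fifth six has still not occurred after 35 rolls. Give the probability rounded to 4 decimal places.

Needing more than 35 rolls ⇔ fewer than 5 successes in the first 35. With X ~ Binomial(35, 0.166667), P(Y > 35) = P(X ≤ 4).
  k=0: C(35,0)·0.166667^0·0.833333^35 = 0.001693
  k=1: C(35,1)·0.166667^1·0.833333^34 = 0.011851
  k=2: C(35,2)·0.166667^2·0.833333^33 = 0.040293
  k=3: C(35,3)·0.166667^3·0.833333^32 = 0.088645
  k=4: C(35,4)·0.166667^4·0.833333^31 = 0.141833
P(X ≤ 4) = 0.284315

0.2843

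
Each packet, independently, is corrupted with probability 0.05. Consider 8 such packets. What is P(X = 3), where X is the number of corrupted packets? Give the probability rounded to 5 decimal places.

X ~ Binomial(n=8, p=0.05).
P(X=3) = C(8,3) · p^3 · (1−p)^5
= 56 · 0.000125 · 0.77378 = 0.0054165

0.00542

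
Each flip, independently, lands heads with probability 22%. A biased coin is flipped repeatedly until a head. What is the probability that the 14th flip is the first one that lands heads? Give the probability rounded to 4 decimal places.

Geometric (trials to first success), p = 0.22.
P(Y = 14) = (1−p)^13 · p = 0.039558 · 0.22 = 0.008703

0.0087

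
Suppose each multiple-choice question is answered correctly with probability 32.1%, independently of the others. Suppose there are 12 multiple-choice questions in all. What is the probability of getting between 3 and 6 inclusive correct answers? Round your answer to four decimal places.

0.7394

X ~ Binomial(12, 0.321); P(3 ≤ X ≤ 6) = Σ C(12,k) p^k (1−p)^(12−k) over k:
  k=3: C(12,3)·0.321^3·0.679^9 = 0.223237
  k=4: C(12,4)·0.321^4·0.679^8 = 0.237456
  k=5: C(12,5)·0.321^5·0.679^7 = 0.179613
  k=6: C(12,6)·0.321^6·0.679^6 = 0.099065
Total = 0.739372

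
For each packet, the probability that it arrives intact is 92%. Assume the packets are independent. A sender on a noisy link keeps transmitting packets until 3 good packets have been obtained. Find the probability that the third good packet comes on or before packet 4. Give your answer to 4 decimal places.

Finishing within 4 packets ⇔ at least 3 successes in the first 4. With X ~ Binomial(4, 0.92), P(Y ≤ 4) = 1 − P(X ≤ 2).
  k=0: C(4,0)·0.92^0·0.08^4 = 0.000041
  k=1: C(4,1)·0.92^1·0.08^3 = 0.001884
  k=2: C(4,2)·0.92^2·0.08^2 = 0.032502
1 − 0.034427 = 0.965573

0.9656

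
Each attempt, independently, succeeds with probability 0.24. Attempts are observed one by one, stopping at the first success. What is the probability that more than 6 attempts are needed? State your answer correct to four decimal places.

Y = number of attempts to the first success; geometric, p = 0.24.
P(Y > 6) = P(first 6 all fail) = (1−p)^6 = 0.192700

0.1927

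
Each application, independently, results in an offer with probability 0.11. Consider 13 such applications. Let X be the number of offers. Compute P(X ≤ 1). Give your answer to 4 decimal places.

0.5730

X ~ Binomial(13, 0.11); P(X ≤ 1) = Σ C(13,k) p^k (1−p)^(13−k) over k:
  k=0: C(13,0)·0.11^0·0.89^13 = 0.219821
  k=1: C(13,1)·0.11^1·0.89^12 = 0.353196
Total = 0.573018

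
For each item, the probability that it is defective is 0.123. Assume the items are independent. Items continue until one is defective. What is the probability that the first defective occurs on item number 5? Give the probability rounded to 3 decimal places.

0.073

Geometric (trials to first success), p = 0.123.
P(Y = 5) = (1−p)^4 · p = 0.59156 · 0.123 = 0.07276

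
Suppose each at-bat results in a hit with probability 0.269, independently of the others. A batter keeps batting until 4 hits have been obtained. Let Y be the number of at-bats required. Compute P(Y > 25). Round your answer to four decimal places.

0.0655

Needing more than 25 at-bats ⇔ fewer than 4 successes in the first 25. With X ~ Binomial(25, 0.269), P(Y > 25) = P(X ≤ 3).
  k=0: C(25,0)·0.269^0·0.731^25 = 0.000396
  k=1: C(25,1)·0.269^1·0.731^24 = 0.003645
  k=2: C(25,2)·0.269^2·0.731^23 = 0.016096
  k=3: C(25,3)·0.269^3·0.731^22 = 0.045412
P(X ≤ 3) = 0.065549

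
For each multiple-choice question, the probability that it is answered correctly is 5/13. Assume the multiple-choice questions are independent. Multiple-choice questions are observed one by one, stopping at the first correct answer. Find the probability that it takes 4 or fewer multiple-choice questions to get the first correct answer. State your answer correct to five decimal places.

0.85659

Y = number of multiple-choice questions to the first success; geometric, p = 0.384615.
P(Y ≤ 4) = 1 − (1−p)^4 = 1 − 0.1434123 = 0.8565877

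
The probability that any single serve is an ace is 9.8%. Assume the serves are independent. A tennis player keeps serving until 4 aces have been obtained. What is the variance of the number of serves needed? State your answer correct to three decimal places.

375.677

Y = total serves until the fourth success; negative binomial with r=4, p=0.098.
Var(Y) = r(1−p)/p² = 4·0.902 / 0.098² = 375.67680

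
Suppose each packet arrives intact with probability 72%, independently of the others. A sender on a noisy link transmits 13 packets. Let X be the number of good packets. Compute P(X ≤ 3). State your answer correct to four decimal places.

0.0004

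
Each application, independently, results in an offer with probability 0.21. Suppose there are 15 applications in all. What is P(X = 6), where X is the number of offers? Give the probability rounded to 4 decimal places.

0.0514

X ~ Binomial(n=15, p=0.21).
P(X=6) = C(15,6) · p^6 · (1−p)^9
= 5005 · 8.5766e-05 · 0.11985 = 0.051447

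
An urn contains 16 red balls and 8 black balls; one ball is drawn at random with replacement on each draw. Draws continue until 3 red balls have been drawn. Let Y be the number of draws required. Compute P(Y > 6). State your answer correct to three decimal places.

0.100

Needing more than 6 draws ⇔ fewer than 3 successes in the first 6. With X ~ Binomial(6, 0.666667), P(Y > 6) = P(X ≤ 2).
  k=0: C(6,0)·0.666667^0·0.333333^6 = 0.00137
  k=1: C(6,1)·0.666667^1·0.333333^5 = 0.01646
  k=2: C(6,2)·0.666667^2·0.333333^4 = 0.08230
P(X ≤ 2) = 0.10014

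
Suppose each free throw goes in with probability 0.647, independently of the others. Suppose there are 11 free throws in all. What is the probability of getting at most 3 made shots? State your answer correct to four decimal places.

0.0130

X ~ Binomial(11, 0.647); P(X ≤ 3) = Σ C(11,k) p^k (1−p)^(11−k) over k:
  k=0: C(11,0)·0.647^0·0.353^11 = 0.000011
  k=1: C(11,1)·0.647^1·0.353^10 = 0.000214
  k=2: C(11,2)·0.647^2·0.353^9 = 0.001959
  k=3: C(11,3)·0.647^3·0.353^8 = 0.010774
Total = 0.012958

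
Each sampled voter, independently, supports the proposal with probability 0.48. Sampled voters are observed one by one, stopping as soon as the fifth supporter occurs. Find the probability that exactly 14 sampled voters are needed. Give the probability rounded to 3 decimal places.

Y = trial on which the fifth success occurs; negative binomial, r=5, p=0.48.
P(Y=14) = C(13,4) · p^5 · (1−p)^9
= 715 · 0.02548 · 0.0027799 = 0.05065

0.051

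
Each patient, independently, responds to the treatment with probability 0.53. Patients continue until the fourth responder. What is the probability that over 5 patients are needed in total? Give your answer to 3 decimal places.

0.773

Needing more than 5 patients ⇔ fewer than 4 successes in the first 5. With X ~ Binomial(5, 0.53), P(Y > 5) = P(X ≤ 3).
  k=0: C(5,0)·0.53^0·0.47^5 = 0.02293
  k=1: C(5,1)·0.53^1·0.47^4 = 0.12931
  k=2: C(5,2)·0.53^2·0.47^3 = 0.29164
  k=3: C(5,3)·0.53^3·0.47^2 = 0.32887
P(X ≤ 3) = 0.77275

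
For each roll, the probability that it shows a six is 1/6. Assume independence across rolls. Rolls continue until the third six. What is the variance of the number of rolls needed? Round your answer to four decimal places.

90.0000

Y = total rolls until the third success; negative binomial with r=3, p=0.166667.
Var(Y) = r(1−p)/p² = 3·0.833333 / 0.166667² = 90.000000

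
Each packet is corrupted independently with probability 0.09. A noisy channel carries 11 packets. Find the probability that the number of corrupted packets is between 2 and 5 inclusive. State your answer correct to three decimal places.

0.260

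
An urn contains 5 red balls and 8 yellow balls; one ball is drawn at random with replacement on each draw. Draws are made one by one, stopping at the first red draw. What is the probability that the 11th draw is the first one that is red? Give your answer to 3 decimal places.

Geometric (trials to first success), p = 0.384615.
P(Y = 11) = (1−p)^10 · p = 0.0077887 · 0.384615 = 0.00300

0.003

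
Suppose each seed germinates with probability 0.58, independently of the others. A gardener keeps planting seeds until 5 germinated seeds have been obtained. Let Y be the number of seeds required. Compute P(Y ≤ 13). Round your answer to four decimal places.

Finishing within 13 seeds ⇔ at least 5 successes in the first 13. With X ~ Binomial(13, 0.58), P(Y ≤ 13) = 1 − P(X ≤ 4).
  k=0: C(13,0)·0.58^0·0.42^13 = 0.000013
  k=1: C(13,1)·0.58^1·0.42^12 = 0.000227
  k=2: C(13,2)·0.58^2·0.42^11 = 0.001882
  k=3: C(13,3)·0.58^3·0.42^10 = 0.009531
  k=4: C(13,4)·0.58^4·0.42^9 = 0.032905
1 − 0.044558 = 0.955442

0.9554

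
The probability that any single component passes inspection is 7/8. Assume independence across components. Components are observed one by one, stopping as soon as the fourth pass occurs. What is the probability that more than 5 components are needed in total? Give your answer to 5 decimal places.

0.12073

Needing more than 5 components ⇔ fewer than 4 successes in the first 5. With X ~ Binomial(5, 0.875), P(Y > 5) = P(X ≤ 3).
  k=0: C(5,0)·0.875^0·0.125^5 = 0.0000305
  k=1: C(5,1)·0.875^1·0.125^4 = 0.0010681
  k=2: C(5,2)·0.875^2·0.125^3 = 0.0149536
  k=3: C(5,3)·0.875^3·0.125^2 = 0.1046753
P(X ≤ 3) = 0.1207275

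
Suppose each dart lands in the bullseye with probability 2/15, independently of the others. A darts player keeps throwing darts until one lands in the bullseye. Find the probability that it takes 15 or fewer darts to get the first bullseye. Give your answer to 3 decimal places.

0.883

Y = number of darts to the first success; geometric, p = 0.133333.
P(Y ≤ 15) = 1 − (1−p)^15 = 1 − 0.11689 = 0.88311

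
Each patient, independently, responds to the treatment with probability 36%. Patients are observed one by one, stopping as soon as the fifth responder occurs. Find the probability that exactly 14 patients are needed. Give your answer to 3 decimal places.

0.078

Y = trial on which the fifth success occurs; negative binomial, r=5, p=0.36.
P(Y=14) = C(13,4) · p^5 · (1−p)^9
= 715 · 0.0060466 · 0.018014 = 0.07788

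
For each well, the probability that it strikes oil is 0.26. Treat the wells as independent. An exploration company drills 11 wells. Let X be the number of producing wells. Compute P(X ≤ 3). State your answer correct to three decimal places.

0.685

X ~ Binomial(11, 0.26); P(X ≤ 3) = Σ C(11,k) p^k (1−p)^(11−k) over k:
  k=0: C(11,0)·0.26^0·0.74^11 = 0.03644
  k=1: C(11,1)·0.26^1·0.74^10 = 0.14083
  k=2: C(11,2)·0.26^2·0.74^9 = 0.24740
  k=3: C(11,3)·0.26^3·0.74^8 = 0.26077
Total = 0.68543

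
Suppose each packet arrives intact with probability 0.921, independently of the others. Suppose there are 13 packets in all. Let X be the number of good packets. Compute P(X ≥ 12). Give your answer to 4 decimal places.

0.7256

X ~ Binomial(13, 0.921); P(X ≥ 12) = Σ C(13,k) p^k (1−p)^(13−k) over k:
  k=12: C(13,12)·0.921^12·0.079^1 = 0.382548
  k=13: C(13,13)·0.921^13·0.079^0 = 0.343064
Total = 0.725612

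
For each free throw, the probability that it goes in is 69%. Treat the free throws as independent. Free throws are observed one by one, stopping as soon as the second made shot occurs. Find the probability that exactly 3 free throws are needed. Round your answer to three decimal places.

Y = trial on which the second success occurs; negative binomial, r=2, p=0.69.
P(Y=3) = C(2,1) · p^2 · (1−p)^1
= 2 · 0.4761 · 0.31 = 0.29518

0.295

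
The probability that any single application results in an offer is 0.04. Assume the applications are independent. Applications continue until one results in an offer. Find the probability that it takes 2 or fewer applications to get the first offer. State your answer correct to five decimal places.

Y = number of applications to the first success; geometric, p = 0.04.
P(Y ≤ 2) = 1 − (1−p)^2 = 1 − 0.9216000 = 0.0784000

0.07840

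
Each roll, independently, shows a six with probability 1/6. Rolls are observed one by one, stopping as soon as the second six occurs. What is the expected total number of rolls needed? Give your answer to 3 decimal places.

Y = total rolls until the second success; negative binomial with r=2, p=0.166667.
E[Y] = r / p = 2 / 0.166667 = 12.00000

12.000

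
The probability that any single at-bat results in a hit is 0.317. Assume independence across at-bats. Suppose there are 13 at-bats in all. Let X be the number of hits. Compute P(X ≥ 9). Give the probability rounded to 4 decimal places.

0.0061

X ~ Binomial(13, 0.317); P(X ≥ 9) = Σ C(13,k) p^k (1−p)^(13−k) over k:
  k=9: C(13,9)·0.317^9·0.683^4 = 0.005029
  k=10: C(13,10)·0.317^10·0.683^3 = 0.000934
  k=11: C(13,11)·0.317^11·0.683^2 = 0.000118
  k=12: C(13,12)·0.317^12·0.683^1 = 0.000009
  k=13: C(13,13)·0.317^13·0.683^0 = 0.000000
Total = 0.006091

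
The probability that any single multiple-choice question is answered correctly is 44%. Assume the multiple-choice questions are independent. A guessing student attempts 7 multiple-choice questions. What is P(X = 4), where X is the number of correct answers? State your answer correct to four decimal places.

X ~ Binomial(n=7, p=0.44).
P(X=4) = C(7,4) · p^4 · (1−p)^3
= 35 · 0.037481 · 0.17562 = 0.230379

0.2304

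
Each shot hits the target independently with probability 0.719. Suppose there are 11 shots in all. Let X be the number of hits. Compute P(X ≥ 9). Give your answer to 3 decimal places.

0.364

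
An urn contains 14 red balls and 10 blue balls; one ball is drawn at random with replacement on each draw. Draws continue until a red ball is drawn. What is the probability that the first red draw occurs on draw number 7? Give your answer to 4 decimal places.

0.0031

Geometric (trials to first success), p = 0.583333.
P(Y = 7) = (1−p)^6 · p = 0.0052328 · 0.583333 = 0.003052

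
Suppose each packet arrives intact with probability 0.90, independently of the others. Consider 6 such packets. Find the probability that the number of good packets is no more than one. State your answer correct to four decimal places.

X ~ Binomial(6, 0.90); P(X ≤ 1) = Σ C(6,k) p^k (1−p)^(6−k) over k:
  k=0: C(6,0)·0.90^0·0.10^6 = 0.000001
  k=1: C(6,1)·0.90^1·0.10^5 = 0.000054
Total = 0.000055

0.0001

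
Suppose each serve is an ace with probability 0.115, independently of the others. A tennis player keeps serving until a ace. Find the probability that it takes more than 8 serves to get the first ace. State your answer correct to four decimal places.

0.3763

Y = number of serves to the first success; geometric, p = 0.115.
P(Y > 8) = P(first 8 all fail) = (1−p)^8 = 0.376310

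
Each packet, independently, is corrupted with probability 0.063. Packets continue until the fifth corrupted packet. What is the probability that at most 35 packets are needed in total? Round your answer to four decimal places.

Finishing within 35 packets ⇔ at least 5 successes in the first 35. With X ~ Binomial(35, 0.063), P(Y ≤ 35) = 1 − P(X ≤ 4).
  k=0: C(35,0)·0.063^0·0.937^35 = 0.102538
  k=1: C(35,1)·0.063^1·0.937^34 = 0.241299
  k=2: C(35,2)·0.063^2·0.937^33 = 0.275807
  k=3: C(35,3)·0.063^3·0.937^32 = 0.203985
  k=4: C(35,4)·0.063^4·0.937^31 = 0.109721
1 − 0.933349 = 0.066651

0.0667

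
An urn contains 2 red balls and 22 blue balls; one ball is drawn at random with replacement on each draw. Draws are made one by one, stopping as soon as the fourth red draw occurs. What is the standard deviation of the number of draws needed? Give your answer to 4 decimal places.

22.9783

Y = total draws until the fourth success; negative binomial with r=4, p=0.083333.
SD(Y) = √[r(1−p)/p²] = √(528.000000) = 22.978251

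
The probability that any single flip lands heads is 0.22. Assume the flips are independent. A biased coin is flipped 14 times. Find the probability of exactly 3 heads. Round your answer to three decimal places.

0.252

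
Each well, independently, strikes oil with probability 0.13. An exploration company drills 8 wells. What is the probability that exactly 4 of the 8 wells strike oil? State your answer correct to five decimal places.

X ~ Binomial(n=8, p=0.13).
P(X=4) = C(8,4) · p^4 · (1−p)^4
= 70 · 0.00028561 · 0.5729 = 0.0114538

0.01145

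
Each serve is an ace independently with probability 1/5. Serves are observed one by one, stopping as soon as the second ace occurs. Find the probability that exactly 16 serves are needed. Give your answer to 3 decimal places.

Y = trial on which the second success occurs; negative binomial, r=2, p=0.20.
P(Y=16) = C(15,1) · p^2 · (1−p)^14
= 15 · 0.04 · 0.04398 = 0.02639

0.026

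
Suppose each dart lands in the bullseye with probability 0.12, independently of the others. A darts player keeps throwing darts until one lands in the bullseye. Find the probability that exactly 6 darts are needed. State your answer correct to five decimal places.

0.06333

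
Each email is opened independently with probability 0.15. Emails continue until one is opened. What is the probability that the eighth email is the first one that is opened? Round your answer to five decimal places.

Geometric (trials to first success), p = 0.15.
P(Y = 8) = (1−p)^7 · p = 0.32058 · 0.15 = 0.0480866

0.04809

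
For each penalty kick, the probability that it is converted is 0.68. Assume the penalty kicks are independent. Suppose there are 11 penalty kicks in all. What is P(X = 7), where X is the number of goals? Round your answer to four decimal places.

0.2326

X ~ Binomial(n=11, p=0.68).
P(X=7) = C(11,7) · p^7 · (1−p)^4
= 330 · 0.06723 · 0.010486 = 0.232636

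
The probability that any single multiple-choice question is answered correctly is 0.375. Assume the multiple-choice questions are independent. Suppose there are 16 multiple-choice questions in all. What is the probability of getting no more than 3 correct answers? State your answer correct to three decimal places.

X ~ Binomial(16, 0.375); P(X ≤ 3) = Σ C(16,k) p^k (1−p)^(16−k) over k:
  k=0: C(16,0)·0.375^0·0.625^16 = 0.00054
  k=1: C(16,1)·0.375^1·0.625^15 = 0.00520
  k=2: C(16,2)·0.375^2·0.625^14 = 0.02342
  k=3: C(16,3)·0.375^3·0.625^13 = 0.06557
Total = 0.09474

0.095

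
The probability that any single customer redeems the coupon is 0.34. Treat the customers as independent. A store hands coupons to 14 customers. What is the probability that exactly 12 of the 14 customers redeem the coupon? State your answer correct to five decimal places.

0.00009

X ~ Binomial(n=14, p=0.34).
P(X=12) = C(14,12) · p^12 · (1−p)^2
= 91 · 2.3864e-06 · 0.4356 = 0.0000946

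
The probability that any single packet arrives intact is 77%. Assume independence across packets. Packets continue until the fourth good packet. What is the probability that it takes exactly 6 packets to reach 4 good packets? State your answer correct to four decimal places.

0.1860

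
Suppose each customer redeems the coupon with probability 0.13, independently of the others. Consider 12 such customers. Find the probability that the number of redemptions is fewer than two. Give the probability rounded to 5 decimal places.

X ~ Binomial(12, 0.13); P(X ≤ 1) = Σ C(12,k) p^k (1−p)^(12−k) over k:
  k=0: C(12,0)·0.13^0·0.87^12 = 0.1880317
  k=1: C(12,1)·0.13^1·0.87^11 = 0.3371603
Total = 0.5251919

0.52519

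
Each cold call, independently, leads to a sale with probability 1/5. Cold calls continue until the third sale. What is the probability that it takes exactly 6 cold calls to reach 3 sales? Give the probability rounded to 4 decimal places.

Y = trial on which the third success occurs; negative binomial, r=3, p=0.20.
P(Y=6) = C(5,2) · p^3 · (1−p)^3
= 10 · 0.008 · 0.512 = 0.040960

0.0410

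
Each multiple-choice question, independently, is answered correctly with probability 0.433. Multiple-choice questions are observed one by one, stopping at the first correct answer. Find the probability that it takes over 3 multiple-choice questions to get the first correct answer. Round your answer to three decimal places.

0.182

Y = number of multiple-choice questions to the first success; geometric, p = 0.433.
P(Y > 3) = P(first 3 all fail) = (1−p)^3 = 0.18228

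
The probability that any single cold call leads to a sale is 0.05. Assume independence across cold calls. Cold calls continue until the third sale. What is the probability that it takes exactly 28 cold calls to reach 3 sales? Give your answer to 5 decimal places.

Y = trial on which the third success occurs; negative binomial, r=3, p=0.05.
P(Y=28) = C(27,2) · p^3 · (1−p)^25
= 351 · 0.000125 · 0.27739 = 0.0121705

0.01217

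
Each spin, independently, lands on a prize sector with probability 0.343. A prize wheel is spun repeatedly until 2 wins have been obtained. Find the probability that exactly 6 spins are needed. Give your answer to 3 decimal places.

0.110

Y = trial on which the second success occurs; negative binomial, r=2, p=0.343.
P(Y=6) = C(5,1) · p^2 · (1−p)^4
= 5 · 0.11765 · 0.18632 = 0.10960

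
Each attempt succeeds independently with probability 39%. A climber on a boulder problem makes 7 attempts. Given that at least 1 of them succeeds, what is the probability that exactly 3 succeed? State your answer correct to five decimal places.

0.29679

X ~ Binomial(7, 0.39). Want P(X=3 | X≥1) = P(X=3) / P(X≥1).
P(X=3) = C(7,3)·0.39^3·0.61^4 = 0.2874625
P(X≥1) = 1 − 0.0314274 = 0.9685726
Ratio = 0.2874625 / 0.9685726 = 0.2967898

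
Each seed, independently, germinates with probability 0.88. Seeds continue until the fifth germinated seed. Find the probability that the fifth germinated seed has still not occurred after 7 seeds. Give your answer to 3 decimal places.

Needing more than 7 seeds ⇔ fewer than 5 successes in the first 7. With X ~ Binomial(7, 0.88), P(Y > 7) = P(X ≤ 4).
  k=0: C(7,0)·0.88^0·0.12^7 = 0.00000
  k=1: C(7,1)·0.88^1·0.12^6 = 0.00002
  k=2: C(7,2)·0.88^2·0.12^5 = 0.00040
  k=3: C(7,3)·0.88^3·0.12^4 = 0.00495
  k=4: C(7,4)·0.88^4·0.12^3 = 0.03627
P(X ≤ 4) = 0.04164

0.042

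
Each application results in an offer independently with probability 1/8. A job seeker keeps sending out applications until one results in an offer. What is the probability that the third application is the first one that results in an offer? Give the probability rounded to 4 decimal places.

0.0957

Geometric (trials to first success), p = 0.125.
P(Y = 3) = (1−p)^2 · p = 0.76562 · 0.125 = 0.095703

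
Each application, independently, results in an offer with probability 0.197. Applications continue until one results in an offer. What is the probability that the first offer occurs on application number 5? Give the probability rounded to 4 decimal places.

Geometric (trials to first success), p = 0.197.
P(Y = 5) = (1−p)^4 · p = 0.41578 · 0.197 = 0.081908

0.0819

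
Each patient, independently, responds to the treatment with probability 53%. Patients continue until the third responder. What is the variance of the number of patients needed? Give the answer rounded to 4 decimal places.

Y = total patients until the third success; negative binomial with r=3, p=0.53.
Var(Y) = r(1−p)/p² = 3·0.47 / 0.53² = 5.019580

5.0196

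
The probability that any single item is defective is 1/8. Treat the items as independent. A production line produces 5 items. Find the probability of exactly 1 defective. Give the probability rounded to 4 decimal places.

X ~ Binomial(n=5, p=0.125).
P(X=1) = C(5,1) · p^1 · (1−p)^4
= 5 · 0.125 · 0.58618 = 0.366364

0.3664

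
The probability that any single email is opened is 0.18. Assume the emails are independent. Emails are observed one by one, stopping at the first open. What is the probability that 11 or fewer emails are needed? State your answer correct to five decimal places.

0.88729

Y = number of emails to the first success; geometric, p = 0.18.
P(Y ≤ 11) = 1 − (1−p)^11 = 1 − 0.1127074 = 0.8872926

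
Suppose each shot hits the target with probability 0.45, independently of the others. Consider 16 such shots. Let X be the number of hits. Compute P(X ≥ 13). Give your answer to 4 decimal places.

X ~ Binomial(16, 0.45); P(X ≥ 13) = Σ C(16,k) p^k (1−p)^(16−k) over k:
  k=13: C(16,13)·0.45^13·0.55^3 = 0.002891
  k=14: C(16,14)·0.45^14·0.55^2 = 0.000507
  k=15: C(16,15)·0.45^15·0.55^1 = 0.000055
  k=16: C(16,16)·0.45^16·0.55^0 = 0.000003
Total = 0.003456

0.0035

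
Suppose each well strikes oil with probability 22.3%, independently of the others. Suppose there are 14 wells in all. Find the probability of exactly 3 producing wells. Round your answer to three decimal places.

X ~ Binomial(n=14, p=0.223).
P(X=3) = C(14,3) · p^3 · (1−p)^11
= 364 · 0.01109 · 0.062321 = 0.25156

0.252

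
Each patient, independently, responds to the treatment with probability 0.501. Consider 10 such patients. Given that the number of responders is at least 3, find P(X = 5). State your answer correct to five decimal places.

0.26013

X ~ Binomial(10, 0.501). Want P(X=5 | X≥3) = P(X=5) / P(X≥3).
P(X=5) = C(10,5)·0.501^5·0.499^5 = 0.2460888
P(X≥3) = 1 − 0.0009572 − 0.0096104 − 0.0434203 = 0.9460121
Ratio = 0.2460888 / 0.9460121 = 0.2601329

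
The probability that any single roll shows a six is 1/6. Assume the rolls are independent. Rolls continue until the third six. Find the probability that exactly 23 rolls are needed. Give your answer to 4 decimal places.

Y = trial on which the third success occurs; negative binomial, r=3, p=0.166667.
P(Y=23) = C(22,2) · p^3 · (1−p)^20
= 231 · 0.0046296 · 0.026084 = 0.027895

0.0279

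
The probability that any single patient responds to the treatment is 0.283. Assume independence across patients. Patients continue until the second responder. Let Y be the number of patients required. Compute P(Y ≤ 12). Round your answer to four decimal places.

0.8941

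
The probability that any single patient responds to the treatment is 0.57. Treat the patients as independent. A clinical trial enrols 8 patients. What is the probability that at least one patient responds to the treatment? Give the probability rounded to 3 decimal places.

0.999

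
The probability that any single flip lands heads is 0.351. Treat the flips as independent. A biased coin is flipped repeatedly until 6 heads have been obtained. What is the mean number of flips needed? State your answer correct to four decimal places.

17.0940

Y = total flips until the sixth success; negative binomial with r=6, p=0.351.
E[Y] = r / p = 6 / 0.351 = 17.094017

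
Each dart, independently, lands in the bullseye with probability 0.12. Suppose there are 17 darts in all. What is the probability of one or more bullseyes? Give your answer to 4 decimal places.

P(at least one) = 1 − P(none) = 1 − (1 − 0.12)^17
= 1 − 0.113817 = 0.886183

0.8862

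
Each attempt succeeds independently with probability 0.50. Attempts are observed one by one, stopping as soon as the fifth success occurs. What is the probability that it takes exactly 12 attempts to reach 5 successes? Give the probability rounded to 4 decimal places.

0.0806

Y = trial on which the fifth success occurs; negative binomial, r=5, p=0.50.
P(Y=12) = C(11,4) · p^5 · (1−p)^7
= 330 · 0.03125 · 0.0078125 = 0.080566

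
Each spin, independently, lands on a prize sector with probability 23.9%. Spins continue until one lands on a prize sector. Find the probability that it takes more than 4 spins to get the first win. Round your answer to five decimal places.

Y = number of spins to the first success; geometric, p = 0.239.
P(Y > 4) = P(first 4 all fail) = (1−p)^4 = 0.3353811

0.33538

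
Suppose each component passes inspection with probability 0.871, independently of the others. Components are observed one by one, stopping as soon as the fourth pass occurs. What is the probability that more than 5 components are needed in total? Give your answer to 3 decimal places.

0.127

Needing more than 5 components ⇔ fewer than 4 successes in the first 5. With X ~ Binomial(5, 0.871), P(Y > 5) = P(X ≤ 3).
  k=0: C(5,0)·0.871^0·0.129^5 = 0.00004
  k=1: C(5,1)·0.871^1·0.129^4 = 0.00121
  k=2: C(5,2)·0.871^2·0.129^3 = 0.01629
  k=3: C(5,3)·0.871^3·0.129^2 = 0.10996
P(X ≤ 3) = 0.12749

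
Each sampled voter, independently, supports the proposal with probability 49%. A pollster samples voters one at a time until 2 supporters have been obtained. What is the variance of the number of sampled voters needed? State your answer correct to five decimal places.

4.24823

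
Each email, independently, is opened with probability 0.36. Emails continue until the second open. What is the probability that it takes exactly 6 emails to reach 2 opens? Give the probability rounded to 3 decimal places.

Y = trial on which the second success occurs; negative binomial, r=2, p=0.36.
P(Y=6) = C(5,1) · p^2 · (1−p)^4
= 5 · 0.1296 · 0.16777 = 0.10872

0.109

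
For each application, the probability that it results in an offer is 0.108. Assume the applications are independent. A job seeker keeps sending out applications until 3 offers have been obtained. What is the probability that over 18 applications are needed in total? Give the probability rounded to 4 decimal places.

0.6930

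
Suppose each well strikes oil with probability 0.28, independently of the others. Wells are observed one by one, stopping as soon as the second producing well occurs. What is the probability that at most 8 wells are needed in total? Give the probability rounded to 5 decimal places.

0.70309

Finishing within 8 wells ⇔ at least 2 successes in the first 8. With X ~ Binomial(8, 0.28), P(Y ≤ 8) = 1 − P(X ≤ 1).
  k=0: C(8,0)·0.28^0·0.72^8 = 0.0722204
  k=1: C(8,1)·0.28^1·0.72^7 = 0.2246857
1 − 0.2969061 = 0.7030939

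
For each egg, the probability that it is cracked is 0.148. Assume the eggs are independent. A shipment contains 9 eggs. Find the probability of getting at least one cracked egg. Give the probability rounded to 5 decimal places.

0.76343

P(at least one) = 1 − P(none) = 1 − (1 − 0.148)^9
= 1 − 0.2365682 = 0.7634318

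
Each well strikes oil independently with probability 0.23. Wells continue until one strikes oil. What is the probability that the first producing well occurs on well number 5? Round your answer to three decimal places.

0.081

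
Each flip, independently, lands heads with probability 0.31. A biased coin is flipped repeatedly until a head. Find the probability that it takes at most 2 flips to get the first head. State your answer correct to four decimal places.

Y = number of flips to the first success; geometric, p = 0.31.
P(Y ≤ 2) = 1 − (1−p)^2 = 1 − 0.476100 = 0.523900

0.5239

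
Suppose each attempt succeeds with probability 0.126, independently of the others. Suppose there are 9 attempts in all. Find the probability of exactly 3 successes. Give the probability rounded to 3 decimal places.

X ~ Binomial(n=9, p=0.126).
P(X=3) = C(9,3) · p^3 · (1−p)^6
= 84 · 0.0020004 · 0.44573 = 0.07490

0.075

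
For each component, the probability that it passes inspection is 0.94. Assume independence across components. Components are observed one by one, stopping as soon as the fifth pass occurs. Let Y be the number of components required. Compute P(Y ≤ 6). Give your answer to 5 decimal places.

Finishing within 6 components ⇔ at least 5 successes in the first 6. With X ~ Binomial(6, 0.94), P(Y ≤ 6) = 1 − P(X ≤ 4).
  k=0: C(6,0)·0.94^0·0.06^6 = 0.0000000
  k=1: C(6,1)·0.94^1·0.06^5 = 0.0000044
  k=2: C(6,2)·0.94^2·0.06^4 = 0.0001718
  k=3: C(6,3)·0.94^3·0.06^3 = 0.0035881
  k=4: C(6,4)·0.94^4·0.06^2 = 0.0421604
1 − 0.0459248 = 0.9540752

0.95408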